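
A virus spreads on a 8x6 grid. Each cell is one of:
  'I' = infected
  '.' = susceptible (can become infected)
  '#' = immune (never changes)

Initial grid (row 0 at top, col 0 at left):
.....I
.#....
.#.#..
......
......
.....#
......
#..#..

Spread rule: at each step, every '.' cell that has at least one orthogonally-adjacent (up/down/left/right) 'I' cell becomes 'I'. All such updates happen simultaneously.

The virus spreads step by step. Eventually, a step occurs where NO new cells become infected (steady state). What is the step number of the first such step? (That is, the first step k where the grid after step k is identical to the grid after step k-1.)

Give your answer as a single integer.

Answer: 12

Derivation:
Step 0 (initial): 1 infected
Step 1: +2 new -> 3 infected
Step 2: +3 new -> 6 infected
Step 3: +4 new -> 10 infected
Step 4: +4 new -> 14 infected
Step 5: +4 new -> 18 infected
Step 6: +4 new -> 22 infected
Step 7: +5 new -> 27 infected
Step 8: +6 new -> 33 infected
Step 9: +4 new -> 37 infected
Step 10: +3 new -> 40 infected
Step 11: +2 new -> 42 infected
Step 12: +0 new -> 42 infected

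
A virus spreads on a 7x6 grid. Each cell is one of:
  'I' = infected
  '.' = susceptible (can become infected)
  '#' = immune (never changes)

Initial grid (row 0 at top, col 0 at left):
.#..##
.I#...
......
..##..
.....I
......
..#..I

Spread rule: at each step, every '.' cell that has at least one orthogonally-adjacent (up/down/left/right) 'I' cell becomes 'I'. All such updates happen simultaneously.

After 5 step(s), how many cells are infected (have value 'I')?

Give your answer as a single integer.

Step 0 (initial): 3 infected
Step 1: +6 new -> 9 infected
Step 2: +9 new -> 18 infected
Step 3: +7 new -> 25 infected
Step 4: +5 new -> 30 infected
Step 5: +3 new -> 33 infected

Answer: 33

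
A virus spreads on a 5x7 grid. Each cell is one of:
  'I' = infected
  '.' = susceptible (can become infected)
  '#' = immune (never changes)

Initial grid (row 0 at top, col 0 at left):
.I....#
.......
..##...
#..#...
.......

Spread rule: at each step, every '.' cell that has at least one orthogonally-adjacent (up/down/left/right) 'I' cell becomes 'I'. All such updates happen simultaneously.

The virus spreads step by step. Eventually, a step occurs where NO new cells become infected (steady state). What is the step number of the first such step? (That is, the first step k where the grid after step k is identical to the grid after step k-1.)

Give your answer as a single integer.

Step 0 (initial): 1 infected
Step 1: +3 new -> 4 infected
Step 2: +4 new -> 8 infected
Step 3: +4 new -> 12 infected
Step 4: +4 new -> 16 infected
Step 5: +4 new -> 20 infected
Step 6: +4 new -> 24 infected
Step 7: +3 new -> 27 infected
Step 8: +2 new -> 29 infected
Step 9: +1 new -> 30 infected
Step 10: +0 new -> 30 infected

Answer: 10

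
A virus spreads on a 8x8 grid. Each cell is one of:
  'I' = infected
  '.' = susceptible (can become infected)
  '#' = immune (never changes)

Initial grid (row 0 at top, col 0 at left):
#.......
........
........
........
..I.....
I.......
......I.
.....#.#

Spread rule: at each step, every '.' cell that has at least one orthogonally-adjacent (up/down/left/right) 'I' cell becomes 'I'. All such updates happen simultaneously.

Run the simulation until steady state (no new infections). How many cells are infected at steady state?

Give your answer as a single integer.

Answer: 61

Derivation:
Step 0 (initial): 3 infected
Step 1: +11 new -> 14 infected
Step 2: +13 new -> 27 infected
Step 3: +13 new -> 40 infected
Step 4: +9 new -> 49 infected
Step 5: +6 new -> 55 infected
Step 6: +4 new -> 59 infected
Step 7: +2 new -> 61 infected
Step 8: +0 new -> 61 infected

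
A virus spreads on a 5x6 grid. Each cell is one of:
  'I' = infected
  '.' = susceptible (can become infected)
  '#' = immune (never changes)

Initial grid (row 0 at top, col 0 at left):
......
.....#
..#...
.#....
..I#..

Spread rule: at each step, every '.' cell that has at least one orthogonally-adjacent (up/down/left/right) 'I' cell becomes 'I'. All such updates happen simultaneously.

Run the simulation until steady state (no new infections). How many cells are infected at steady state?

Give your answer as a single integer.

Step 0 (initial): 1 infected
Step 1: +2 new -> 3 infected
Step 2: +2 new -> 5 infected
Step 3: +3 new -> 8 infected
Step 4: +5 new -> 13 infected
Step 5: +7 new -> 20 infected
Step 6: +4 new -> 24 infected
Step 7: +2 new -> 26 infected
Step 8: +0 new -> 26 infected

Answer: 26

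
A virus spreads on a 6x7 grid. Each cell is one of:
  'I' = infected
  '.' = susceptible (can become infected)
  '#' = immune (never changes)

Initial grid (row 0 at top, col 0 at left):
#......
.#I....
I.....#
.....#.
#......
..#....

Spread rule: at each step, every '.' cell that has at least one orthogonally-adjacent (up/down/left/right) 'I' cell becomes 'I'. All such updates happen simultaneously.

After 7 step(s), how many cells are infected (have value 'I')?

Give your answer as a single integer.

Answer: 34

Derivation:
Step 0 (initial): 2 infected
Step 1: +6 new -> 8 infected
Step 2: +6 new -> 14 infected
Step 3: +6 new -> 20 infected
Step 4: +6 new -> 26 infected
Step 5: +4 new -> 30 infected
Step 6: +2 new -> 32 infected
Step 7: +2 new -> 34 infected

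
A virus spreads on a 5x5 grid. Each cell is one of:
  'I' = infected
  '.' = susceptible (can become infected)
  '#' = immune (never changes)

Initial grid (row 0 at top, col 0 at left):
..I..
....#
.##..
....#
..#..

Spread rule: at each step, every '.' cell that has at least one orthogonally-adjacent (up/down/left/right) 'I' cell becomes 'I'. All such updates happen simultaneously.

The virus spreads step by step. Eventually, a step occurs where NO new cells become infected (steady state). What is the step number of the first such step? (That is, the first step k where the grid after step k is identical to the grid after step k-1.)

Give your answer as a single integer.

Answer: 8

Derivation:
Step 0 (initial): 1 infected
Step 1: +3 new -> 4 infected
Step 2: +4 new -> 8 infected
Step 3: +2 new -> 10 infected
Step 4: +3 new -> 13 infected
Step 5: +3 new -> 16 infected
Step 6: +3 new -> 19 infected
Step 7: +1 new -> 20 infected
Step 8: +0 new -> 20 infected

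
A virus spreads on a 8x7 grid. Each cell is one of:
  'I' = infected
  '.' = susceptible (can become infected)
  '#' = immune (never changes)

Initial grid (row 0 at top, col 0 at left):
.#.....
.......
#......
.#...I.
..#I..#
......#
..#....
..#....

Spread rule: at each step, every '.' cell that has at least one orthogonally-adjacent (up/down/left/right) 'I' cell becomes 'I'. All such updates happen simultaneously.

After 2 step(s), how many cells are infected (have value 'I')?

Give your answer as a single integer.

Step 0 (initial): 2 infected
Step 1: +7 new -> 9 infected
Step 2: +9 new -> 18 infected

Answer: 18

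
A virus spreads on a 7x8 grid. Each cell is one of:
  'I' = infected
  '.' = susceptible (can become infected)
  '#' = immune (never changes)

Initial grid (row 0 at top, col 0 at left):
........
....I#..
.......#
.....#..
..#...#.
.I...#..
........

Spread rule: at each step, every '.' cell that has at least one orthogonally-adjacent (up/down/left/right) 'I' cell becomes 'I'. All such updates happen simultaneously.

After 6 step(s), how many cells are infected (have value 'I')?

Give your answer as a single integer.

Step 0 (initial): 2 infected
Step 1: +7 new -> 9 infected
Step 2: +11 new -> 20 infected
Step 3: +13 new -> 33 infected
Step 4: +8 new -> 41 infected
Step 5: +4 new -> 45 infected
Step 6: +2 new -> 47 infected

Answer: 47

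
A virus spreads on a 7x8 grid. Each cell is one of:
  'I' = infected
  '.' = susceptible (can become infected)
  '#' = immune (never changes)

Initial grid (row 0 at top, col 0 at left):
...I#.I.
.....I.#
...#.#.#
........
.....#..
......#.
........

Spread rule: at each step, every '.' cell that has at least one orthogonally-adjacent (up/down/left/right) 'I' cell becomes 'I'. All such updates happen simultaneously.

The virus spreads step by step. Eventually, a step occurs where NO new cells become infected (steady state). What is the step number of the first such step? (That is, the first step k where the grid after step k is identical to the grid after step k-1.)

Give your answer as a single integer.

Step 0 (initial): 3 infected
Step 1: +6 new -> 9 infected
Step 2: +4 new -> 13 infected
Step 3: +5 new -> 18 infected
Step 4: +8 new -> 26 infected
Step 5: +6 new -> 32 infected
Step 6: +7 new -> 39 infected
Step 7: +6 new -> 45 infected
Step 8: +3 new -> 48 infected
Step 9: +1 new -> 49 infected
Step 10: +0 new -> 49 infected

Answer: 10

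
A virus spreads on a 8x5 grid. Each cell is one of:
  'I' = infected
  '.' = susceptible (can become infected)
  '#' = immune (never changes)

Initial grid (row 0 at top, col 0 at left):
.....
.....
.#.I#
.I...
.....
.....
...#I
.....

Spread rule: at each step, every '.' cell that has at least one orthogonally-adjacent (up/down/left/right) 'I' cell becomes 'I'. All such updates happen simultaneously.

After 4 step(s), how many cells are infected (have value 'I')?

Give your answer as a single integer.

Answer: 36

Derivation:
Step 0 (initial): 3 infected
Step 1: +8 new -> 11 infected
Step 2: +12 new -> 23 infected
Step 3: +8 new -> 31 infected
Step 4: +5 new -> 36 infected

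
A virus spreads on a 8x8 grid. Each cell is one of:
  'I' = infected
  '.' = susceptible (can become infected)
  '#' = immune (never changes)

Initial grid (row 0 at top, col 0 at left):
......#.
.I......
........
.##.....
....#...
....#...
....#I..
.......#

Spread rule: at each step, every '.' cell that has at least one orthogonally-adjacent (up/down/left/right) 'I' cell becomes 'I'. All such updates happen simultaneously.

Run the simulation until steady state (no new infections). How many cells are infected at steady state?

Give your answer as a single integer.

Answer: 57

Derivation:
Step 0 (initial): 2 infected
Step 1: +7 new -> 9 infected
Step 2: +10 new -> 19 infected
Step 3: +8 new -> 27 infected
Step 4: +11 new -> 38 infected
Step 5: +10 new -> 48 infected
Step 6: +8 new -> 56 infected
Step 7: +1 new -> 57 infected
Step 8: +0 new -> 57 infected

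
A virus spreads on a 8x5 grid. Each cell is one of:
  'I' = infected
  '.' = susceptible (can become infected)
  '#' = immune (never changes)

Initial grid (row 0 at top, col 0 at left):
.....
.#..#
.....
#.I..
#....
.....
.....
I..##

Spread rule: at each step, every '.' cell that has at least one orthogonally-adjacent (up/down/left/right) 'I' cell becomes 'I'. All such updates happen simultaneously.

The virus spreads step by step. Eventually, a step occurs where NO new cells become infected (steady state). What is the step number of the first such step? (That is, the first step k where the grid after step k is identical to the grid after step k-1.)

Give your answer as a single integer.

Step 0 (initial): 2 infected
Step 1: +6 new -> 8 infected
Step 2: +10 new -> 18 infected
Step 3: +8 new -> 26 infected
Step 4: +5 new -> 31 infected
Step 5: +3 new -> 34 infected
Step 6: +0 new -> 34 infected

Answer: 6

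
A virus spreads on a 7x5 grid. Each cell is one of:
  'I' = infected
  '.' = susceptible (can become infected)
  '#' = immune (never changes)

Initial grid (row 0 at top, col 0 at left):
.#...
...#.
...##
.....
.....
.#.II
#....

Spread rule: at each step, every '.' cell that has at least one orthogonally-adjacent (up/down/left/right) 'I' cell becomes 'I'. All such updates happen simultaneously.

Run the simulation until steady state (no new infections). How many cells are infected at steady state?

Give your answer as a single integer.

Step 0 (initial): 2 infected
Step 1: +5 new -> 7 infected
Step 2: +4 new -> 11 infected
Step 3: +3 new -> 14 infected
Step 4: +3 new -> 17 infected
Step 5: +4 new -> 21 infected
Step 6: +3 new -> 24 infected
Step 7: +2 new -> 26 infected
Step 8: +2 new -> 28 infected
Step 9: +1 new -> 29 infected
Step 10: +0 new -> 29 infected

Answer: 29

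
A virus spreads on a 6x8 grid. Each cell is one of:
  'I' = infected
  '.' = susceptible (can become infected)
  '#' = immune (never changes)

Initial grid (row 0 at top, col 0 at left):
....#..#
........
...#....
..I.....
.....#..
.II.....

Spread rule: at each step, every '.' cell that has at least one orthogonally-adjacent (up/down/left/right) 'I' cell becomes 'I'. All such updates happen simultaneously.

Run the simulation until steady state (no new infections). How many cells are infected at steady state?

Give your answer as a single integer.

Answer: 44

Derivation:
Step 0 (initial): 3 infected
Step 1: +7 new -> 10 infected
Step 2: +7 new -> 17 infected
Step 3: +8 new -> 25 infected
Step 4: +7 new -> 32 infected
Step 5: +6 new -> 38 infected
Step 6: +4 new -> 42 infected
Step 7: +2 new -> 44 infected
Step 8: +0 new -> 44 infected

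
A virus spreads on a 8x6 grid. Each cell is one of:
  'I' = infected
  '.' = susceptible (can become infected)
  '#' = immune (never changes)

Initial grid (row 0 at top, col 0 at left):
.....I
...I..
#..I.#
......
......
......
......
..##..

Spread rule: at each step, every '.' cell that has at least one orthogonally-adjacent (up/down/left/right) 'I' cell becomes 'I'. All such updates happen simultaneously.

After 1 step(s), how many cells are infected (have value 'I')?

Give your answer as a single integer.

Answer: 11

Derivation:
Step 0 (initial): 3 infected
Step 1: +8 new -> 11 infected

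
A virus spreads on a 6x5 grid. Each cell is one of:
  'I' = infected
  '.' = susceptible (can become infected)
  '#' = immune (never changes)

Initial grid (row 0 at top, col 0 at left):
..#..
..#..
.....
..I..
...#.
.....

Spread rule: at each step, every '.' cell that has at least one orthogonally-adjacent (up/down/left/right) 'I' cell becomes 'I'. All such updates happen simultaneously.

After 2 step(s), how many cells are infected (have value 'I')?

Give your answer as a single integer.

Answer: 11

Derivation:
Step 0 (initial): 1 infected
Step 1: +4 new -> 5 infected
Step 2: +6 new -> 11 infected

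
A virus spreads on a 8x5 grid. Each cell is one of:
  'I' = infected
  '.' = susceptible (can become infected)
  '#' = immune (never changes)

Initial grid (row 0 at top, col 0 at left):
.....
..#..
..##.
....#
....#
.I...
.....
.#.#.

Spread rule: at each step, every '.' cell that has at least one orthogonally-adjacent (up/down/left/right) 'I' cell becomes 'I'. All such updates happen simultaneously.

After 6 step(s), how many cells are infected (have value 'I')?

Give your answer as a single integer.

Answer: 28

Derivation:
Step 0 (initial): 1 infected
Step 1: +4 new -> 5 infected
Step 2: +6 new -> 11 infected
Step 3: +8 new -> 19 infected
Step 4: +4 new -> 23 infected
Step 5: +3 new -> 26 infected
Step 6: +2 new -> 28 infected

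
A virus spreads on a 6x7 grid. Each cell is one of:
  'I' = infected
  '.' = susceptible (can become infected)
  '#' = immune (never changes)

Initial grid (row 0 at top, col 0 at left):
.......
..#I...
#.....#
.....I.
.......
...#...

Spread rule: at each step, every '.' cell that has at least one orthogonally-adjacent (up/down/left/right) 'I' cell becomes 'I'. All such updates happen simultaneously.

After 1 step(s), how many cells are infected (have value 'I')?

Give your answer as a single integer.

Step 0 (initial): 2 infected
Step 1: +7 new -> 9 infected

Answer: 9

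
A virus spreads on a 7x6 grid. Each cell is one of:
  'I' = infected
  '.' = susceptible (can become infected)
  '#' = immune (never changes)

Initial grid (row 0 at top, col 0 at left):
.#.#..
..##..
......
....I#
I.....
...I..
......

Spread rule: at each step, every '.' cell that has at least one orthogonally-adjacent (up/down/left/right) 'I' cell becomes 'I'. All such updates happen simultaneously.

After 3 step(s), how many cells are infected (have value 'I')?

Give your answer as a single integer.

Answer: 33

Derivation:
Step 0 (initial): 3 infected
Step 1: +10 new -> 13 infected
Step 2: +13 new -> 26 infected
Step 3: +7 new -> 33 infected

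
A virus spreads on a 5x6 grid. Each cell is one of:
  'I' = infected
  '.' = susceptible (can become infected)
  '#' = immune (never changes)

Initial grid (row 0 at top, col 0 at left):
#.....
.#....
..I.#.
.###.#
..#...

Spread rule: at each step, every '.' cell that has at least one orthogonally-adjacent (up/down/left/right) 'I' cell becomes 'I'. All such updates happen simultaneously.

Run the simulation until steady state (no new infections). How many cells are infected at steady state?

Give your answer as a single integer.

Answer: 18

Derivation:
Step 0 (initial): 1 infected
Step 1: +3 new -> 4 infected
Step 2: +3 new -> 7 infected
Step 3: +5 new -> 12 infected
Step 4: +3 new -> 15 infected
Step 5: +3 new -> 18 infected
Step 6: +0 new -> 18 infected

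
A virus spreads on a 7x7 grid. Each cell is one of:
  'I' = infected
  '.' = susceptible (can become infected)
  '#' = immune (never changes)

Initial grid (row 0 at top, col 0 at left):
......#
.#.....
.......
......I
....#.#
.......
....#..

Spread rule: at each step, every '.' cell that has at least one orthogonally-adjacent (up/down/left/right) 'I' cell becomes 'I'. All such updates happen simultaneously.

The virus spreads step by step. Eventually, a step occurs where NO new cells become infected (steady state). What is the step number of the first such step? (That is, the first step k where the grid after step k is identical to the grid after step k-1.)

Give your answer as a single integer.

Answer: 10

Derivation:
Step 0 (initial): 1 infected
Step 1: +2 new -> 3 infected
Step 2: +4 new -> 7 infected
Step 3: +4 new -> 11 infected
Step 4: +8 new -> 19 infected
Step 5: +7 new -> 26 infected
Step 6: +7 new -> 33 infected
Step 7: +5 new -> 38 infected
Step 8: +4 new -> 42 infected
Step 9: +2 new -> 44 infected
Step 10: +0 new -> 44 infected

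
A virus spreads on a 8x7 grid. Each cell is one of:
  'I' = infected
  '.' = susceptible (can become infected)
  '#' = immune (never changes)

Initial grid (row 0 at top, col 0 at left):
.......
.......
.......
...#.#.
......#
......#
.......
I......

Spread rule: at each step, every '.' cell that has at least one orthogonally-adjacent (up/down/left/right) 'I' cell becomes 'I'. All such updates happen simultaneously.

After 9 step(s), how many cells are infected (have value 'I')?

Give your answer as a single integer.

Step 0 (initial): 1 infected
Step 1: +2 new -> 3 infected
Step 2: +3 new -> 6 infected
Step 3: +4 new -> 10 infected
Step 4: +5 new -> 15 infected
Step 5: +6 new -> 21 infected
Step 6: +7 new -> 28 infected
Step 7: +6 new -> 34 infected
Step 8: +5 new -> 39 infected
Step 9: +3 new -> 42 infected

Answer: 42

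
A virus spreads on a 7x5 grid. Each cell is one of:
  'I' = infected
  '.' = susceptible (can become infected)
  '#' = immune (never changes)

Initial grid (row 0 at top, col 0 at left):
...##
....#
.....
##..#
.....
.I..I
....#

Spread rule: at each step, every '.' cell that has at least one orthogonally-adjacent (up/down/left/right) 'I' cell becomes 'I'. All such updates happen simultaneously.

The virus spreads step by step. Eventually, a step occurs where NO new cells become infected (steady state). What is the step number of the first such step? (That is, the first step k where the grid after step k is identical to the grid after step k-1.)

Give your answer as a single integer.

Step 0 (initial): 2 infected
Step 1: +6 new -> 8 infected
Step 2: +6 new -> 14 infected
Step 3: +2 new -> 16 infected
Step 4: +2 new -> 18 infected
Step 5: +4 new -> 22 infected
Step 6: +3 new -> 25 infected
Step 7: +2 new -> 27 infected
Step 8: +1 new -> 28 infected
Step 9: +0 new -> 28 infected

Answer: 9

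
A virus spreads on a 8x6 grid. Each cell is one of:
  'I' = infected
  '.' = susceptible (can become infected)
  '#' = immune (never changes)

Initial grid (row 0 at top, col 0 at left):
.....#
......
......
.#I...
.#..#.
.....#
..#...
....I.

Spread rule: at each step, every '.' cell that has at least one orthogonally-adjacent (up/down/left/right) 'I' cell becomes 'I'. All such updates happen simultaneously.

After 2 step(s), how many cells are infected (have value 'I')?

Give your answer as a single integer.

Answer: 18

Derivation:
Step 0 (initial): 2 infected
Step 1: +6 new -> 8 infected
Step 2: +10 new -> 18 infected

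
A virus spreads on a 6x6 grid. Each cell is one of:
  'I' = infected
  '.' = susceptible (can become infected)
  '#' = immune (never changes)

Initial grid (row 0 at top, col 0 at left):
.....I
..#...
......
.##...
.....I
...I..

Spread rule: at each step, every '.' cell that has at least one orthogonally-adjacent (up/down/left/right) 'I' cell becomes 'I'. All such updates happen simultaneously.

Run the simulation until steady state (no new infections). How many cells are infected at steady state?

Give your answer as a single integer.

Answer: 33

Derivation:
Step 0 (initial): 3 infected
Step 1: +8 new -> 11 infected
Step 2: +7 new -> 18 infected
Step 3: +6 new -> 24 infected
Step 4: +3 new -> 27 infected
Step 5: +4 new -> 31 infected
Step 6: +2 new -> 33 infected
Step 7: +0 new -> 33 infected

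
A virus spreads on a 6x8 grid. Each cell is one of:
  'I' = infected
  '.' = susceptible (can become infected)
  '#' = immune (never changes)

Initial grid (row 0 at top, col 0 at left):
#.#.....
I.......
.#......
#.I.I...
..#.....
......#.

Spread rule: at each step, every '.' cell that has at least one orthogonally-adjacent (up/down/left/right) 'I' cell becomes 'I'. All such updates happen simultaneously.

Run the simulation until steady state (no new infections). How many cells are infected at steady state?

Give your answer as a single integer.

Step 0 (initial): 3 infected
Step 1: +8 new -> 11 infected
Step 2: +10 new -> 21 infected
Step 3: +10 new -> 31 infected
Step 4: +7 new -> 38 infected
Step 5: +3 new -> 41 infected
Step 6: +1 new -> 42 infected
Step 7: +0 new -> 42 infected

Answer: 42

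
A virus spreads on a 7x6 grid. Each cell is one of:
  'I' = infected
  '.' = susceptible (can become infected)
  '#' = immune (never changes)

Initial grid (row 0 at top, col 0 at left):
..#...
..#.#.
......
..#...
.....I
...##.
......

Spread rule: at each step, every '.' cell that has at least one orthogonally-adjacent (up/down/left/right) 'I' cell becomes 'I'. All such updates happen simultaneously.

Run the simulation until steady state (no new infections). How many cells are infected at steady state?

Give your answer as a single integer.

Step 0 (initial): 1 infected
Step 1: +3 new -> 4 infected
Step 2: +4 new -> 8 infected
Step 3: +5 new -> 13 infected
Step 4: +5 new -> 18 infected
Step 5: +7 new -> 25 infected
Step 6: +5 new -> 30 infected
Step 7: +3 new -> 33 infected
Step 8: +2 new -> 35 infected
Step 9: +1 new -> 36 infected
Step 10: +0 new -> 36 infected

Answer: 36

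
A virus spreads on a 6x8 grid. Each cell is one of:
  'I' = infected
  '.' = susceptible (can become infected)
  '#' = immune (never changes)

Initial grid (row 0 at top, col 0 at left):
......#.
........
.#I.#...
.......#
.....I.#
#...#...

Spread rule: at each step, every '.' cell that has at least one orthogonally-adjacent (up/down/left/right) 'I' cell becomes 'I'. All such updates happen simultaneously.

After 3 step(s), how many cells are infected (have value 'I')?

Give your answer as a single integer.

Answer: 31

Derivation:
Step 0 (initial): 2 infected
Step 1: +7 new -> 9 infected
Step 2: +11 new -> 20 infected
Step 3: +11 new -> 31 infected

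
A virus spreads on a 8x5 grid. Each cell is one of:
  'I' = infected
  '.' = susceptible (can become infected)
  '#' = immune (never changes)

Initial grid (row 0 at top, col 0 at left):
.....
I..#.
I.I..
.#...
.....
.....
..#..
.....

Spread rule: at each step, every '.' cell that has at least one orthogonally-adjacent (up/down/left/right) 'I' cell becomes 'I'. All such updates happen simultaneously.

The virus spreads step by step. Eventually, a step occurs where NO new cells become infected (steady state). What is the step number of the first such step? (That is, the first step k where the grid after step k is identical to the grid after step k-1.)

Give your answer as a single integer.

Step 0 (initial): 3 infected
Step 1: +7 new -> 10 infected
Step 2: +6 new -> 16 infected
Step 3: +7 new -> 23 infected
Step 4: +5 new -> 28 infected
Step 5: +4 new -> 32 infected
Step 6: +3 new -> 35 infected
Step 7: +2 new -> 37 infected
Step 8: +0 new -> 37 infected

Answer: 8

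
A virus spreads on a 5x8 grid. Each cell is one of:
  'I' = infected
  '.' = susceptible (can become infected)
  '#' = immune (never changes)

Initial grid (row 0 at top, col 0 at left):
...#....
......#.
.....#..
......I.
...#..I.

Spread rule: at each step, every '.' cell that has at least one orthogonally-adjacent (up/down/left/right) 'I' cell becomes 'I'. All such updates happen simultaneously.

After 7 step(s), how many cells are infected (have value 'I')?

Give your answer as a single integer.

Step 0 (initial): 2 infected
Step 1: +5 new -> 7 infected
Step 2: +3 new -> 10 infected
Step 3: +3 new -> 13 infected
Step 4: +4 new -> 17 infected
Step 5: +7 new -> 24 infected
Step 6: +5 new -> 29 infected
Step 7: +4 new -> 33 infected

Answer: 33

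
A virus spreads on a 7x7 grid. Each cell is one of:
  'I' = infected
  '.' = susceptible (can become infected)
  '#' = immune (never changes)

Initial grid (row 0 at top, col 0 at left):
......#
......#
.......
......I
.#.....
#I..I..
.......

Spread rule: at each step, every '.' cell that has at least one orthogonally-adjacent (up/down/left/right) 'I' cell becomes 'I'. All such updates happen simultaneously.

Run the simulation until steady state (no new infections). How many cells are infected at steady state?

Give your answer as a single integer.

Step 0 (initial): 3 infected
Step 1: +9 new -> 12 infected
Step 2: +10 new -> 22 infected
Step 3: +5 new -> 27 infected
Step 4: +5 new -> 32 infected
Step 5: +5 new -> 37 infected
Step 6: +5 new -> 42 infected
Step 7: +2 new -> 44 infected
Step 8: +1 new -> 45 infected
Step 9: +0 new -> 45 infected

Answer: 45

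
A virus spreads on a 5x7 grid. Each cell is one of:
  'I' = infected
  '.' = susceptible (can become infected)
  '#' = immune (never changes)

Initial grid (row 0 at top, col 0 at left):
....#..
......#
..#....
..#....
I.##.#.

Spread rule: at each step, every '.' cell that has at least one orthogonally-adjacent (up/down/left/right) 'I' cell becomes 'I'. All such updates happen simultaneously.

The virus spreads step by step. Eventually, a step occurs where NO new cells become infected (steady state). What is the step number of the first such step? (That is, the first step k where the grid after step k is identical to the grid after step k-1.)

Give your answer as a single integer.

Step 0 (initial): 1 infected
Step 1: +2 new -> 3 infected
Step 2: +2 new -> 5 infected
Step 3: +2 new -> 7 infected
Step 4: +2 new -> 9 infected
Step 5: +2 new -> 11 infected
Step 6: +2 new -> 13 infected
Step 7: +3 new -> 16 infected
Step 8: +3 new -> 19 infected
Step 9: +3 new -> 22 infected
Step 10: +4 new -> 26 infected
Step 11: +1 new -> 27 infected
Step 12: +1 new -> 28 infected
Step 13: +0 new -> 28 infected

Answer: 13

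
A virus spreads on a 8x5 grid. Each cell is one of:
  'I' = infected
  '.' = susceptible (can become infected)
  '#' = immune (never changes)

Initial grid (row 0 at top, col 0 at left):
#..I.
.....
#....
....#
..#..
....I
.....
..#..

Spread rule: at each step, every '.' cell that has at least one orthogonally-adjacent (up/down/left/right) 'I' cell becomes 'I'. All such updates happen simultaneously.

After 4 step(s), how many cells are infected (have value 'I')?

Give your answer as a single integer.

Step 0 (initial): 2 infected
Step 1: +6 new -> 8 infected
Step 2: +8 new -> 16 infected
Step 3: +7 new -> 23 infected
Step 4: +6 new -> 29 infected

Answer: 29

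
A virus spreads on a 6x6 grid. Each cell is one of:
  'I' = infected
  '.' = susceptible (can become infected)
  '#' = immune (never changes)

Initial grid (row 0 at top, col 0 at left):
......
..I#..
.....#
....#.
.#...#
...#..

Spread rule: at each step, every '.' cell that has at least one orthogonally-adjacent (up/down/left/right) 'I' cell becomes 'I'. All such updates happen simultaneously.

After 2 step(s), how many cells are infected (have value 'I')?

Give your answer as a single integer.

Step 0 (initial): 1 infected
Step 1: +3 new -> 4 infected
Step 2: +6 new -> 10 infected

Answer: 10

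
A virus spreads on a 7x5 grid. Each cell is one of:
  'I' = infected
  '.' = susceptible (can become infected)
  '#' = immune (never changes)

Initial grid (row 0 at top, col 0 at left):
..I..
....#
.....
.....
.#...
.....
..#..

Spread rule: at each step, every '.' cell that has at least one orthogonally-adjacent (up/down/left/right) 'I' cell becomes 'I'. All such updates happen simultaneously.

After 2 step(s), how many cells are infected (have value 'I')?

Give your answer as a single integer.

Step 0 (initial): 1 infected
Step 1: +3 new -> 4 infected
Step 2: +5 new -> 9 infected

Answer: 9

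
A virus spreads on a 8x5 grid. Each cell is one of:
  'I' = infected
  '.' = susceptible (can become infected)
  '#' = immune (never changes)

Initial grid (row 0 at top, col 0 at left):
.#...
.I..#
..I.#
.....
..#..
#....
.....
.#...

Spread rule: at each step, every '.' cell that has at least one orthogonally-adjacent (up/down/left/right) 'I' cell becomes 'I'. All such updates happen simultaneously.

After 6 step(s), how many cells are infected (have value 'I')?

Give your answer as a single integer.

Answer: 31

Derivation:
Step 0 (initial): 2 infected
Step 1: +5 new -> 7 infected
Step 2: +6 new -> 13 infected
Step 3: +5 new -> 18 infected
Step 4: +5 new -> 23 infected
Step 5: +4 new -> 27 infected
Step 6: +4 new -> 31 infected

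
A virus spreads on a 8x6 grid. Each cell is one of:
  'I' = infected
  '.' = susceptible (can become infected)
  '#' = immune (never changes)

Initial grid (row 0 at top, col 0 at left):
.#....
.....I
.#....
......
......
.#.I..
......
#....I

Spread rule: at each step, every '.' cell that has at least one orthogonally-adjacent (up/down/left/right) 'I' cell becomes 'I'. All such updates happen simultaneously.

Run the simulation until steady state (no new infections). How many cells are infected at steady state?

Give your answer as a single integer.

Step 0 (initial): 3 infected
Step 1: +9 new -> 12 infected
Step 2: +11 new -> 23 infected
Step 3: +9 new -> 32 infected
Step 4: +7 new -> 39 infected
Step 5: +3 new -> 42 infected
Step 6: +2 new -> 44 infected
Step 7: +0 new -> 44 infected

Answer: 44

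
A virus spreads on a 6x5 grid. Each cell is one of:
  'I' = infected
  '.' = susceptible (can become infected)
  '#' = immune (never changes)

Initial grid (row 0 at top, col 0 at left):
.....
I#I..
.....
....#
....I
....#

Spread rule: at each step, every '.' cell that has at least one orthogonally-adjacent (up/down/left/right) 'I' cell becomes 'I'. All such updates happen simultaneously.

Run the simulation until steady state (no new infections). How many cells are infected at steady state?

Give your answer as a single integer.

Step 0 (initial): 3 infected
Step 1: +6 new -> 9 infected
Step 2: +10 new -> 19 infected
Step 3: +6 new -> 25 infected
Step 4: +2 new -> 27 infected
Step 5: +0 new -> 27 infected

Answer: 27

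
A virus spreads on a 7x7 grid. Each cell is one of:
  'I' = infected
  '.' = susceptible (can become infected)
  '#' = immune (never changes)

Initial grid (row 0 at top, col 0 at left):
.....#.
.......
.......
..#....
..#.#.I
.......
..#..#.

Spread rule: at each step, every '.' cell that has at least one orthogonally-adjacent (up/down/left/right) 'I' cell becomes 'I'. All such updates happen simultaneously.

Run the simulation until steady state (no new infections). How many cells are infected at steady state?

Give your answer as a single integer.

Step 0 (initial): 1 infected
Step 1: +3 new -> 4 infected
Step 2: +4 new -> 8 infected
Step 3: +4 new -> 12 infected
Step 4: +6 new -> 18 infected
Step 5: +5 new -> 23 infected
Step 6: +4 new -> 27 infected
Step 7: +6 new -> 33 infected
Step 8: +6 new -> 39 infected
Step 9: +3 new -> 42 infected
Step 10: +1 new -> 43 infected
Step 11: +0 new -> 43 infected

Answer: 43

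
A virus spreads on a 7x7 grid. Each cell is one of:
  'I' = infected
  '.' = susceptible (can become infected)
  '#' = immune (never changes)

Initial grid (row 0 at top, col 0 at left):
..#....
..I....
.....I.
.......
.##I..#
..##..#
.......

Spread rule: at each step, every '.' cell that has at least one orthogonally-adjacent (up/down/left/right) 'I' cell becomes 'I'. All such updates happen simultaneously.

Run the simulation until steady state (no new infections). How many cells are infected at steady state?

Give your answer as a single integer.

Step 0 (initial): 3 infected
Step 1: +9 new -> 12 infected
Step 2: +13 new -> 25 infected
Step 3: +7 new -> 32 infected
Step 4: +3 new -> 35 infected
Step 5: +3 new -> 38 infected
Step 6: +2 new -> 40 infected
Step 7: +2 new -> 42 infected
Step 8: +0 new -> 42 infected

Answer: 42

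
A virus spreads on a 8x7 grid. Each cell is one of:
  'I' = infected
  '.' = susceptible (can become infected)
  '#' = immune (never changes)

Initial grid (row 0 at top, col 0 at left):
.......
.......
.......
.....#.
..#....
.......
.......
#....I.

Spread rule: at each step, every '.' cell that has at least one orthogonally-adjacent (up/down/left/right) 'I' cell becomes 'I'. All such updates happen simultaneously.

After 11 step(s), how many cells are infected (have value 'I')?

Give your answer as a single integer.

Answer: 52

Derivation:
Step 0 (initial): 1 infected
Step 1: +3 new -> 4 infected
Step 2: +4 new -> 8 infected
Step 3: +5 new -> 13 infected
Step 4: +5 new -> 18 infected
Step 5: +5 new -> 23 infected
Step 6: +5 new -> 28 infected
Step 7: +7 new -> 35 infected
Step 8: +7 new -> 42 infected
Step 9: +5 new -> 47 infected
Step 10: +3 new -> 50 infected
Step 11: +2 new -> 52 infected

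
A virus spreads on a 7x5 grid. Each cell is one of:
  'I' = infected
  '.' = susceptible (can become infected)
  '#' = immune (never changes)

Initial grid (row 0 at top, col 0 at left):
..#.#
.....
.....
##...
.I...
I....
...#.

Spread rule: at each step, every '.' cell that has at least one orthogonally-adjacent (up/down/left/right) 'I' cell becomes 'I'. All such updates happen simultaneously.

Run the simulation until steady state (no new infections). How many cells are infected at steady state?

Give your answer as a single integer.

Answer: 30

Derivation:
Step 0 (initial): 2 infected
Step 1: +4 new -> 6 infected
Step 2: +4 new -> 10 infected
Step 3: +5 new -> 15 infected
Step 4: +5 new -> 20 infected
Step 5: +5 new -> 25 infected
Step 6: +4 new -> 29 infected
Step 7: +1 new -> 30 infected
Step 8: +0 new -> 30 infected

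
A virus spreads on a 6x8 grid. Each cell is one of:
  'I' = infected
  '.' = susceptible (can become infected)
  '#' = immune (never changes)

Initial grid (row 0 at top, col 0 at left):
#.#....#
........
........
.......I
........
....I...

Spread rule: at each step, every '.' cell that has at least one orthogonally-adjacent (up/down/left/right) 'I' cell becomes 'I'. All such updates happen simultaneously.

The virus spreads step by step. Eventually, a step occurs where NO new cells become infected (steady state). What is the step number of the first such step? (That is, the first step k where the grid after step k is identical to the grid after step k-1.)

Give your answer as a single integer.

Step 0 (initial): 2 infected
Step 1: +6 new -> 8 infected
Step 2: +10 new -> 18 infected
Step 3: +6 new -> 24 infected
Step 4: +7 new -> 31 infected
Step 5: +6 new -> 37 infected
Step 6: +4 new -> 41 infected
Step 7: +2 new -> 43 infected
Step 8: +2 new -> 45 infected
Step 9: +0 new -> 45 infected

Answer: 9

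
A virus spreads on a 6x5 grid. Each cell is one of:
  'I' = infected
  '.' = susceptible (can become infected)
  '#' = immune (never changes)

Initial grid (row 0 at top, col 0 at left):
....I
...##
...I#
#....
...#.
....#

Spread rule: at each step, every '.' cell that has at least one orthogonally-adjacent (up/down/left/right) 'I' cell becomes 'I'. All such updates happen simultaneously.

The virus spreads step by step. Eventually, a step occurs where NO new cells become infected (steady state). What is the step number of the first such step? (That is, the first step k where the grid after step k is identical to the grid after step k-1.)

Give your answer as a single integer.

Step 0 (initial): 2 infected
Step 1: +3 new -> 5 infected
Step 2: +5 new -> 10 infected
Step 3: +6 new -> 16 infected
Step 4: +4 new -> 20 infected
Step 5: +3 new -> 23 infected
Step 6: +1 new -> 24 infected
Step 7: +0 new -> 24 infected

Answer: 7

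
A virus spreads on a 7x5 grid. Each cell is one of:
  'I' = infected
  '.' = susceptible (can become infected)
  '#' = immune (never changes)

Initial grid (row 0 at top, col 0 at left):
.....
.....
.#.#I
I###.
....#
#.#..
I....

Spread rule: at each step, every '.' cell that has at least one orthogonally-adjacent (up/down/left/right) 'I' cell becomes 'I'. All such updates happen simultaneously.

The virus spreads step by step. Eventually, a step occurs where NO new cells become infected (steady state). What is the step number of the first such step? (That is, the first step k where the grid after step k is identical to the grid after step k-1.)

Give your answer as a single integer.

Answer: 6

Derivation:
Step 0 (initial): 3 infected
Step 1: +5 new -> 8 infected
Step 2: +6 new -> 14 infected
Step 3: +6 new -> 20 infected
Step 4: +6 new -> 26 infected
Step 5: +1 new -> 27 infected
Step 6: +0 new -> 27 infected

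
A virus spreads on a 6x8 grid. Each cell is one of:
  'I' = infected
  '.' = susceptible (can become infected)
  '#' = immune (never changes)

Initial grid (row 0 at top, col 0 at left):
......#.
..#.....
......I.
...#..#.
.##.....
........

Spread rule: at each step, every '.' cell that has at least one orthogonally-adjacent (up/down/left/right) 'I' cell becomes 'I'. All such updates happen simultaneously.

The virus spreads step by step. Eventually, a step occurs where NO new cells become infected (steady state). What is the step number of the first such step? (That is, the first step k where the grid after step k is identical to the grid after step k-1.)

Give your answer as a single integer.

Answer: 10

Derivation:
Step 0 (initial): 1 infected
Step 1: +3 new -> 4 infected
Step 2: +5 new -> 9 infected
Step 3: +7 new -> 16 infected
Step 4: +7 new -> 23 infected
Step 5: +6 new -> 29 infected
Step 6: +5 new -> 34 infected
Step 7: +4 new -> 38 infected
Step 8: +3 new -> 41 infected
Step 9: +1 new -> 42 infected
Step 10: +0 new -> 42 infected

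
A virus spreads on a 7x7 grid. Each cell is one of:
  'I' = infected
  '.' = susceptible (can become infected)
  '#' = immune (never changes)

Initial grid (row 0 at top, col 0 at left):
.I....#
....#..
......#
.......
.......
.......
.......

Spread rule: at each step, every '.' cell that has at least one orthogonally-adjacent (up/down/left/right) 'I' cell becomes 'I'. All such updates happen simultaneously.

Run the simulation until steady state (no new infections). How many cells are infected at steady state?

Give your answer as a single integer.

Step 0 (initial): 1 infected
Step 1: +3 new -> 4 infected
Step 2: +4 new -> 8 infected
Step 3: +5 new -> 13 infected
Step 4: +5 new -> 18 infected
Step 5: +6 new -> 24 infected
Step 6: +7 new -> 31 infected
Step 7: +5 new -> 36 infected
Step 8: +4 new -> 40 infected
Step 9: +3 new -> 43 infected
Step 10: +2 new -> 45 infected
Step 11: +1 new -> 46 infected
Step 12: +0 new -> 46 infected

Answer: 46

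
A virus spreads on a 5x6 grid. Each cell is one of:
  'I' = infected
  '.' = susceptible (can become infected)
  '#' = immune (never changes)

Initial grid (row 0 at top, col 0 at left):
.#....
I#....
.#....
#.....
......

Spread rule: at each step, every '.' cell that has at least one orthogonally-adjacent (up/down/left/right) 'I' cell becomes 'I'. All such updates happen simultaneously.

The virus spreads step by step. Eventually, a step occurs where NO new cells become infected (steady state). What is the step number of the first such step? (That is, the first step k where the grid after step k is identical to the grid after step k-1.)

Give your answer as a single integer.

Step 0 (initial): 1 infected
Step 1: +2 new -> 3 infected
Step 2: +0 new -> 3 infected

Answer: 2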